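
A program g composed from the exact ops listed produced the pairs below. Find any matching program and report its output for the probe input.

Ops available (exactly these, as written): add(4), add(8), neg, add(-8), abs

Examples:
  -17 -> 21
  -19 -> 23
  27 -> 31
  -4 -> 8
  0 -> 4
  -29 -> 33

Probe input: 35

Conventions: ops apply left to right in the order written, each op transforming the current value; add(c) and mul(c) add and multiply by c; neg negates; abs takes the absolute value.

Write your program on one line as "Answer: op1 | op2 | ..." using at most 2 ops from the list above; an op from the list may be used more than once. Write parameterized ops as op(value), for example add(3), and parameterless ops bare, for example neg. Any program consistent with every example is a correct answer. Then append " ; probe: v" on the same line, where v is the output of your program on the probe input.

abs | add(4) ; probe: 39

Check, running the answer program on each example:
  -17 -> 17 -> 21
  -19 -> 19 -> 23
  27 -> 27 -> 31
  -4 -> 4 -> 8
  0 -> 0 -> 4
  -29 -> 29 -> 33
  probe: 35 -> 35 -> 39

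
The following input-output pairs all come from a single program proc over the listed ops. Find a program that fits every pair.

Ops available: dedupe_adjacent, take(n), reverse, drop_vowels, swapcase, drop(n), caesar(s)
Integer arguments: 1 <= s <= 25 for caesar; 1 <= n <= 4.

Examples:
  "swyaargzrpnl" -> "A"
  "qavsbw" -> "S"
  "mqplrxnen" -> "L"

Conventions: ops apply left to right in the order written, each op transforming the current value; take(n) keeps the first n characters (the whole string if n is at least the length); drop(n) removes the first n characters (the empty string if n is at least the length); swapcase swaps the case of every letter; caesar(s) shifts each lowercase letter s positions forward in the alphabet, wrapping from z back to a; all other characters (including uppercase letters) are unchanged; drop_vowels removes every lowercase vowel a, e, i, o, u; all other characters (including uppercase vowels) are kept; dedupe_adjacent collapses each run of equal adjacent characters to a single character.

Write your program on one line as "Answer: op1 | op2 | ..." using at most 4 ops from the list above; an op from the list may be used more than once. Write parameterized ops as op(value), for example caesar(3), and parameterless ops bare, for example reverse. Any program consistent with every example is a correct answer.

drop(3) | dedupe_adjacent | swapcase | take(1)

Check, running the answer program on each example:
  "swyaargzrpnl" -> "aargzrpnl" -> "argzrpnl" -> "ARGZRPNL" -> "A"
  "qavsbw" -> "sbw" -> "sbw" -> "SBW" -> "S"
  "mqplrxnen" -> "lrxnen" -> "lrxnen" -> "LRXNEN" -> "L"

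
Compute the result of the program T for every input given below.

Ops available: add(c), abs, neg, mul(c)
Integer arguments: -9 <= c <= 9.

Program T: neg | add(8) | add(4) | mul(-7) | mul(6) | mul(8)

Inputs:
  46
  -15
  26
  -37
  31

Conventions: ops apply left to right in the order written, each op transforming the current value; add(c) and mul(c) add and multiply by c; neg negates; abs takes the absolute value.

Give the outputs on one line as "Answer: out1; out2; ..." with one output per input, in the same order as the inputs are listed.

11424; -9072; 4704; -16464; 6384

Execution, op by op:
  46 -> -46 -> -38 -> -34 -> 238 -> 1428 -> 11424
  -15 -> 15 -> 23 -> 27 -> -189 -> -1134 -> -9072
  26 -> -26 -> -18 -> -14 -> 98 -> 588 -> 4704
  -37 -> 37 -> 45 -> 49 -> -343 -> -2058 -> -16464
  31 -> -31 -> -23 -> -19 -> 133 -> 798 -> 6384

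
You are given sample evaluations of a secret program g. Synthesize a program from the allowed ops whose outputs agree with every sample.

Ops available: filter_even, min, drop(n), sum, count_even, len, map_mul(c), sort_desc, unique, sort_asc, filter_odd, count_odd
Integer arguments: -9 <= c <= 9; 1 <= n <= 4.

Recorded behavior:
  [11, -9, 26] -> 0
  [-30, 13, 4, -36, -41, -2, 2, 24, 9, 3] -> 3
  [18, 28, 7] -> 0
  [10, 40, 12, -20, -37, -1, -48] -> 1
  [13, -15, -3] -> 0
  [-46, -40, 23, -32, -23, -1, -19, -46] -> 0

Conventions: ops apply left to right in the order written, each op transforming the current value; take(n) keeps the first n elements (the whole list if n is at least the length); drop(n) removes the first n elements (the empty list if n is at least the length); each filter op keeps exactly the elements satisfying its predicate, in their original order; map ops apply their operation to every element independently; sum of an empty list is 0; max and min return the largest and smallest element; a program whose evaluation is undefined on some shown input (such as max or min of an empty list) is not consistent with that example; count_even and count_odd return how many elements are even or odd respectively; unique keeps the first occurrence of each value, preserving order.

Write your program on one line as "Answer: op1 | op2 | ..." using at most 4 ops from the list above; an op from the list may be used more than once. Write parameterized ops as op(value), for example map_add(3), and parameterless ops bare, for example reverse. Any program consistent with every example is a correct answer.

unique | drop(4) | sort_asc | count_even

Check, running the answer program on each example:
  [11, -9, 26] -> [11, -9, 26] -> [] -> [] -> 0
  [-30, 13, 4, -36, -41, -2, 2, 24, 9, 3] -> [-30, 13, 4, -36, -41, -2, 2, 24, 9, 3] -> [-41, -2, 2, 24, 9, 3] -> [-41, -2, 2, 3, 9, 24] -> 3
  [18, 28, 7] -> [18, 28, 7] -> [] -> [] -> 0
  [10, 40, 12, -20, -37, -1, -48] -> [10, 40, 12, -20, -37, -1, -48] -> [-37, -1, -48] -> [-48, -37, -1] -> 1
  [13, -15, -3] -> [13, -15, -3] -> [] -> [] -> 0
  [-46, -40, 23, -32, -23, -1, -19, -46] -> [-46, -40, 23, -32, -23, -1, -19] -> [-23, -1, -19] -> [-23, -19, -1] -> 0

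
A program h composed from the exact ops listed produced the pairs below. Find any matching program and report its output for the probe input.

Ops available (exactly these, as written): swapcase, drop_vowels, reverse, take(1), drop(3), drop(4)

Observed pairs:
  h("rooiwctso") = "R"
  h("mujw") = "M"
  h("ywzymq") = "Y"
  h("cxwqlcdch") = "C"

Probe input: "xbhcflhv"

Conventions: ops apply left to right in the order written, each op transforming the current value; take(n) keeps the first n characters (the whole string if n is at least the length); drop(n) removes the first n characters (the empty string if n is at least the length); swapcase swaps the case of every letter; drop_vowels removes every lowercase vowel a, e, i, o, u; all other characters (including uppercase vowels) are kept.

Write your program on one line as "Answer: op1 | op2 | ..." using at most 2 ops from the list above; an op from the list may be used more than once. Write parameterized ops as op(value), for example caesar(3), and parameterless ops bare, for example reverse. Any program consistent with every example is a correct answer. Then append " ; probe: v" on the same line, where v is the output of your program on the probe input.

take(1) | swapcase ; probe: "X"

Check, running the answer program on each example:
  "rooiwctso" -> "r" -> "R"
  "mujw" -> "m" -> "M"
  "ywzymq" -> "y" -> "Y"
  "cxwqlcdch" -> "c" -> "C"
  probe: "xbhcflhv" -> "x" -> "X"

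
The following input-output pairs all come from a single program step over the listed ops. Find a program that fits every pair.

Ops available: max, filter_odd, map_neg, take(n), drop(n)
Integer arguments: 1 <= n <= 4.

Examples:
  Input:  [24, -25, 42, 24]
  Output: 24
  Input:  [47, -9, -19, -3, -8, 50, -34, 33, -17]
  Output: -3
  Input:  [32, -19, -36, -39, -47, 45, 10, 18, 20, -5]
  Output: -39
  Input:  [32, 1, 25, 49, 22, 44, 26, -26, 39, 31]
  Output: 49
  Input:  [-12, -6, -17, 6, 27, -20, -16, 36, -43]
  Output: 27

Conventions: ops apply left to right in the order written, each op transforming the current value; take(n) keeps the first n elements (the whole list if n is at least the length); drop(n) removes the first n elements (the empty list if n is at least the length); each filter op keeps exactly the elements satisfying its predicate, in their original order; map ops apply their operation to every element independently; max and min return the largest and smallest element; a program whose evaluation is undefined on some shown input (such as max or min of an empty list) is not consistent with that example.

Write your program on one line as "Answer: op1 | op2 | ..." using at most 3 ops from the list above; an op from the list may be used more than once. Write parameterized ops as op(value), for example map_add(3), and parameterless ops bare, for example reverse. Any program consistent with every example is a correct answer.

drop(3) | take(2) | max

Check, running the answer program on each example:
  [24, -25, 42, 24] -> [24] -> [24] -> 24
  [47, -9, -19, -3, -8, 50, -34, 33, -17] -> [-3, -8, 50, -34, 33, -17] -> [-3, -8] -> -3
  [32, -19, -36, -39, -47, 45, 10, 18, 20, -5] -> [-39, -47, 45, 10, 18, 20, -5] -> [-39, -47] -> -39
  [32, 1, 25, 49, 22, 44, 26, -26, 39, 31] -> [49, 22, 44, 26, -26, 39, 31] -> [49, 22] -> 49
  [-12, -6, -17, 6, 27, -20, -16, 36, -43] -> [6, 27, -20, -16, 36, -43] -> [6, 27] -> 27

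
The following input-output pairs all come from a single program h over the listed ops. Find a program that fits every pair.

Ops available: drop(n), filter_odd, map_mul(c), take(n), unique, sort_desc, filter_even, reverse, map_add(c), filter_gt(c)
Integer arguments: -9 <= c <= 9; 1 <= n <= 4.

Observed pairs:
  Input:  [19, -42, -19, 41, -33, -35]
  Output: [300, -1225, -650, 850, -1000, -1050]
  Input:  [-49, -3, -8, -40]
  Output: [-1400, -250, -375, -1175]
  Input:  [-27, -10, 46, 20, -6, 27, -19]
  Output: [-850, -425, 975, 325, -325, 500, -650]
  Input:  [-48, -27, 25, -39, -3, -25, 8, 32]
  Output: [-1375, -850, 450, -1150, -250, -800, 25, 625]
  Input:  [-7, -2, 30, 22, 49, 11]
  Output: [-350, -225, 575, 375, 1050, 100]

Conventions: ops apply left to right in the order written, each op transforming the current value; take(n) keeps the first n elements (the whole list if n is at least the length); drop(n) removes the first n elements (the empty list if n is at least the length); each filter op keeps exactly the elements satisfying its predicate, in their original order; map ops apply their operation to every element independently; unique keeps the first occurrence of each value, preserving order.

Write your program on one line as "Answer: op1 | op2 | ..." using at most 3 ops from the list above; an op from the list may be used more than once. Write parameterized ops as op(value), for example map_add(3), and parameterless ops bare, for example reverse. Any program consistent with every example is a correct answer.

map_add(-7) | map_mul(-5) | map_mul(-5)

Check, running the answer program on each example:
  [19, -42, -19, 41, -33, -35] -> [12, -49, -26, 34, -40, -42] -> [-60, 245, 130, -170, 200, 210] -> [300, -1225, -650, 850, -1000, -1050]
  [-49, -3, -8, -40] -> [-56, -10, -15, -47] -> [280, 50, 75, 235] -> [-1400, -250, -375, -1175]
  [-27, -10, 46, 20, -6, 27, -19] -> [-34, -17, 39, 13, -13, 20, -26] -> [170, 85, -195, -65, 65, -100, 130] -> [-850, -425, 975, 325, -325, 500, -650]
  [-48, -27, 25, -39, -3, -25, 8, 32] -> [-55, -34, 18, -46, -10, -32, 1, 25] -> [275, 170, -90, 230, 50, 160, -5, -125] -> [-1375, -850, 450, -1150, -250, -800, 25, 625]
  [-7, -2, 30, 22, 49, 11] -> [-14, -9, 23, 15, 42, 4] -> [70, 45, -115, -75, -210, -20] -> [-350, -225, 575, 375, 1050, 100]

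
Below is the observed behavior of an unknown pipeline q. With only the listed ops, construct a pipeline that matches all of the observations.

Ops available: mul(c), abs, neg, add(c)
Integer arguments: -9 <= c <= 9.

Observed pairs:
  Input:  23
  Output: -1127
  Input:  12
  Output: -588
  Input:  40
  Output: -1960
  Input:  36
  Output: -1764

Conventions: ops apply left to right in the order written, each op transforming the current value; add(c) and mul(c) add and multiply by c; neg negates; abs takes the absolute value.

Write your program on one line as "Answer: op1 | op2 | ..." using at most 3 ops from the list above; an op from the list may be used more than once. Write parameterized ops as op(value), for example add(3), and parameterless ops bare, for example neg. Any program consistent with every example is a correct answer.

mul(7) | mul(-7)

Check, running the answer program on each example:
  23 -> 161 -> -1127
  12 -> 84 -> -588
  40 -> 280 -> -1960
  36 -> 252 -> -1764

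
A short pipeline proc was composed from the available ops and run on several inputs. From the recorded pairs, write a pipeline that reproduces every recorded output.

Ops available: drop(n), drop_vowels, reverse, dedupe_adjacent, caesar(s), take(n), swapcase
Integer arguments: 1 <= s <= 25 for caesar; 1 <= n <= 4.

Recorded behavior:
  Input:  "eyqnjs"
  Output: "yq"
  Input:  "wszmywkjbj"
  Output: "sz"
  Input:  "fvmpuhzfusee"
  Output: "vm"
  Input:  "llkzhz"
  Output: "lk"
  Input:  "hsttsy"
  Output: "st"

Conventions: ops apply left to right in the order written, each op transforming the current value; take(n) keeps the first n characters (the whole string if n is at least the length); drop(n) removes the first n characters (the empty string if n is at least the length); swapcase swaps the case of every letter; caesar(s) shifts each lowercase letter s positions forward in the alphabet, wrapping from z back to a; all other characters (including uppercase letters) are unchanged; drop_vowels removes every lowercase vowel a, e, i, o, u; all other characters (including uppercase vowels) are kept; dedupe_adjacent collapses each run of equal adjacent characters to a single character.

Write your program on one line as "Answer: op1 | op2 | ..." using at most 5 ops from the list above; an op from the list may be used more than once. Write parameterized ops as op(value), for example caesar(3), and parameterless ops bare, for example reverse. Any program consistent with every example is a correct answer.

take(3) | reverse | take(2) | reverse

Check, running the answer program on each example:
  "eyqnjs" -> "eyq" -> "qye" -> "qy" -> "yq"
  "wszmywkjbj" -> "wsz" -> "zsw" -> "zs" -> "sz"
  "fvmpuhzfusee" -> "fvm" -> "mvf" -> "mv" -> "vm"
  "llkzhz" -> "llk" -> "kll" -> "kl" -> "lk"
  "hsttsy" -> "hst" -> "tsh" -> "ts" -> "st"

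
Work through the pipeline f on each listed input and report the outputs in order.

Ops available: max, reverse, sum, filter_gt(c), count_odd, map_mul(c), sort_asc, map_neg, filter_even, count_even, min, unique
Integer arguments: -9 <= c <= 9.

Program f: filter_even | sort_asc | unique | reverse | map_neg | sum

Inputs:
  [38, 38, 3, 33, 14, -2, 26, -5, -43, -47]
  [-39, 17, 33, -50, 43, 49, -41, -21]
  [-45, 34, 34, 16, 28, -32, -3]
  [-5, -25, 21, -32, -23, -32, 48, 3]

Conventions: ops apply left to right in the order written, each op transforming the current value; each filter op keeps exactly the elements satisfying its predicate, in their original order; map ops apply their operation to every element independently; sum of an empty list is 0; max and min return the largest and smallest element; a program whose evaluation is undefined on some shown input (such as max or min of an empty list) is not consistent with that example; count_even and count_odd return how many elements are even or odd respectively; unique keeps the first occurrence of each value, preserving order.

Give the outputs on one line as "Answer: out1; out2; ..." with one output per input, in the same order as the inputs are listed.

Execution, op by op:
  [38, 38, 3, 33, 14, -2, 26, -5, -43, -47] -> [38, 38, 14, -2, 26] -> [-2, 14, 26, 38, 38] -> [-2, 14, 26, 38] -> [38, 26, 14, -2] -> [-38, -26, -14, 2] -> -76
  [-39, 17, 33, -50, 43, 49, -41, -21] -> [-50] -> [-50] -> [-50] -> [-50] -> [50] -> 50
  [-45, 34, 34, 16, 28, -32, -3] -> [34, 34, 16, 28, -32] -> [-32, 16, 28, 34, 34] -> [-32, 16, 28, 34] -> [34, 28, 16, -32] -> [-34, -28, -16, 32] -> -46
  [-5, -25, 21, -32, -23, -32, 48, 3] -> [-32, -32, 48] -> [-32, -32, 48] -> [-32, 48] -> [48, -32] -> [-48, 32] -> -16

-76; 50; -46; -16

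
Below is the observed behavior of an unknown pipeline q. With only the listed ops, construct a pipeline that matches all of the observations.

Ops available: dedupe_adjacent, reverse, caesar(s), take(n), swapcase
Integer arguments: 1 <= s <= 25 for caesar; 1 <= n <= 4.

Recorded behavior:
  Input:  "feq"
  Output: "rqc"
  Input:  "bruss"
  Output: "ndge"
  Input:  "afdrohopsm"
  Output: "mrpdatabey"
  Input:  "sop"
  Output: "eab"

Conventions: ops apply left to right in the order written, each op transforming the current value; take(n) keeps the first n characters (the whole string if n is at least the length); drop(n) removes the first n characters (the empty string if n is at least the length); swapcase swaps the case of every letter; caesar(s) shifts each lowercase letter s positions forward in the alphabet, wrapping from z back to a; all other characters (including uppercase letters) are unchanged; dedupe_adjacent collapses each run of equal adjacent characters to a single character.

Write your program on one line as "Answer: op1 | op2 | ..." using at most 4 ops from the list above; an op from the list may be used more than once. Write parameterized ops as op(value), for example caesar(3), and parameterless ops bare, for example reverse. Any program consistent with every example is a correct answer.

caesar(9) | caesar(3) | dedupe_adjacent

Check, running the answer program on each example:
  "feq" -> "onz" -> "rqc" -> "rqc"
  "bruss" -> "kadbb" -> "ndgee" -> "ndge"
  "afdrohopsm" -> "jomaxqxybv" -> "mrpdatabey" -> "mrpdatabey"
  "sop" -> "bxy" -> "eab" -> "eab"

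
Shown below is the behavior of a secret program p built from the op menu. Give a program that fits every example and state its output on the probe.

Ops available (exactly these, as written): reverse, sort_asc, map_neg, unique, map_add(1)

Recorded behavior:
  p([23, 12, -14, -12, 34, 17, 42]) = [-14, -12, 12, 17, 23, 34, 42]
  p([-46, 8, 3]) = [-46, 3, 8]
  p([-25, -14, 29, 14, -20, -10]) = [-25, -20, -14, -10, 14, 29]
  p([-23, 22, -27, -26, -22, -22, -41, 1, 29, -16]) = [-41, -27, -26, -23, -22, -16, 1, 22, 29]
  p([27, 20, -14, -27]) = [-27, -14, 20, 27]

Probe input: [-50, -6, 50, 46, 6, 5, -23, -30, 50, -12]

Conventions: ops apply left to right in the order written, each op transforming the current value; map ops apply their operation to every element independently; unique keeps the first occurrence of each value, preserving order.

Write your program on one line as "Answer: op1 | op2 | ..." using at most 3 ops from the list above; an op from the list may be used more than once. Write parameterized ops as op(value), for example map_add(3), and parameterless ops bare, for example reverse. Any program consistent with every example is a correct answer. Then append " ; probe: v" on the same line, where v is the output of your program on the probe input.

unique | sort_asc ; probe: [-50, -30, -23, -12, -6, 5, 6, 46, 50]

Check, running the answer program on each example:
  [23, 12, -14, -12, 34, 17, 42] -> [23, 12, -14, -12, 34, 17, 42] -> [-14, -12, 12, 17, 23, 34, 42]
  [-46, 8, 3] -> [-46, 8, 3] -> [-46, 3, 8]
  [-25, -14, 29, 14, -20, -10] -> [-25, -14, 29, 14, -20, -10] -> [-25, -20, -14, -10, 14, 29]
  [-23, 22, -27, -26, -22, -22, -41, 1, 29, -16] -> [-23, 22, -27, -26, -22, -41, 1, 29, -16] -> [-41, -27, -26, -23, -22, -16, 1, 22, 29]
  [27, 20, -14, -27] -> [27, 20, -14, -27] -> [-27, -14, 20, 27]
  probe: [-50, -6, 50, 46, 6, 5, -23, -30, 50, -12] -> [-50, -6, 50, 46, 6, 5, -23, -30, -12] -> [-50, -30, -23, -12, -6, 5, 6, 46, 50]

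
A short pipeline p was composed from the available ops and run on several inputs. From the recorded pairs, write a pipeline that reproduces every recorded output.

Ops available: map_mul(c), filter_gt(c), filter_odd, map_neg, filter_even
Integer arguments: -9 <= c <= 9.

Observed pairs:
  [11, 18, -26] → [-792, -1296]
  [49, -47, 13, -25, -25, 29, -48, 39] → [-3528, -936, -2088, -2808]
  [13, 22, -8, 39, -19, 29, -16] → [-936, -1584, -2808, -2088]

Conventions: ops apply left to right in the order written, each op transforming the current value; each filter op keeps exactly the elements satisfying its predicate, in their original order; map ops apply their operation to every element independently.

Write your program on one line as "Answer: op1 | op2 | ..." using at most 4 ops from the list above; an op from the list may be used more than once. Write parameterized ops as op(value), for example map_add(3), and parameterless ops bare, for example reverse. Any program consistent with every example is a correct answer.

map_mul(-9) | map_neg | filter_gt(2) | map_mul(-8)

Check, running the answer program on each example:
  [11, 18, -26] -> [-99, -162, 234] -> [99, 162, -234] -> [99, 162] -> [-792, -1296]
  [49, -47, 13, -25, -25, 29, -48, 39] -> [-441, 423, -117, 225, 225, -261, 432, -351] -> [441, -423, 117, -225, -225, 261, -432, 351] -> [441, 117, 261, 351] -> [-3528, -936, -2088, -2808]
  [13, 22, -8, 39, -19, 29, -16] -> [-117, -198, 72, -351, 171, -261, 144] -> [117, 198, -72, 351, -171, 261, -144] -> [117, 198, 351, 261] -> [-936, -1584, -2808, -2088]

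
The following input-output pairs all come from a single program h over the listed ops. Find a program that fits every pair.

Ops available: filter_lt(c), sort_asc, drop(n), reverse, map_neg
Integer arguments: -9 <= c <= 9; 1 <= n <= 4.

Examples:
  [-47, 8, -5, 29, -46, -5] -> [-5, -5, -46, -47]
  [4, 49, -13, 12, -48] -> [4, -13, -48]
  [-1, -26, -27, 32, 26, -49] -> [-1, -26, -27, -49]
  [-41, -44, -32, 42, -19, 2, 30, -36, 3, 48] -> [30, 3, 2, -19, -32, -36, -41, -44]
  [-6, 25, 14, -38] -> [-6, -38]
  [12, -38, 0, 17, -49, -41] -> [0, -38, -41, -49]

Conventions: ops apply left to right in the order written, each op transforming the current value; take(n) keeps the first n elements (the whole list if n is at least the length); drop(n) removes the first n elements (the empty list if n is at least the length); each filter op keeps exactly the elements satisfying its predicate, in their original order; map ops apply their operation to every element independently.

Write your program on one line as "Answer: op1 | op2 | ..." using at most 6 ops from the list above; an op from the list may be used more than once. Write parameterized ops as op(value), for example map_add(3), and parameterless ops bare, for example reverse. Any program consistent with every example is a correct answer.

reverse | sort_asc | map_neg | sort_asc | drop(2) | map_neg

Check, running the answer program on each example:
  [-47, 8, -5, 29, -46, -5] -> [-5, -46, 29, -5, 8, -47] -> [-47, -46, -5, -5, 8, 29] -> [47, 46, 5, 5, -8, -29] -> [-29, -8, 5, 5, 46, 47] -> [5, 5, 46, 47] -> [-5, -5, -46, -47]
  [4, 49, -13, 12, -48] -> [-48, 12, -13, 49, 4] -> [-48, -13, 4, 12, 49] -> [48, 13, -4, -12, -49] -> [-49, -12, -4, 13, 48] -> [-4, 13, 48] -> [4, -13, -48]
  [-1, -26, -27, 32, 26, -49] -> [-49, 26, 32, -27, -26, -1] -> [-49, -27, -26, -1, 26, 32] -> [49, 27, 26, 1, -26, -32] -> [-32, -26, 1, 26, 27, 49] -> [1, 26, 27, 49] -> [-1, -26, -27, -49]
  [-41, -44, -32, 42, -19, 2, 30, -36, 3, 48] -> [48, 3, -36, 30, 2, -19, 42, -32, -44, -41] -> [-44, -41, -36, -32, -19, 2, 3, 30, 42, 48] -> [44, 41, 36, 32, 19, -2, -3, -30, -42, -48] -> [-48, -42, -30, -3, -2, 19, 32, 36, 41, 44] -> [-30, -3, -2, 19, 32, 36, 41, 44] -> [30, 3, 2, -19, -32, -36, -41, -44]
  [-6, 25, 14, -38] -> [-38, 14, 25, -6] -> [-38, -6, 14, 25] -> [38, 6, -14, -25] -> [-25, -14, 6, 38] -> [6, 38] -> [-6, -38]
  [12, -38, 0, 17, -49, -41] -> [-41, -49, 17, 0, -38, 12] -> [-49, -41, -38, 0, 12, 17] -> [49, 41, 38, 0, -12, -17] -> [-17, -12, 0, 38, 41, 49] -> [0, 38, 41, 49] -> [0, -38, -41, -49]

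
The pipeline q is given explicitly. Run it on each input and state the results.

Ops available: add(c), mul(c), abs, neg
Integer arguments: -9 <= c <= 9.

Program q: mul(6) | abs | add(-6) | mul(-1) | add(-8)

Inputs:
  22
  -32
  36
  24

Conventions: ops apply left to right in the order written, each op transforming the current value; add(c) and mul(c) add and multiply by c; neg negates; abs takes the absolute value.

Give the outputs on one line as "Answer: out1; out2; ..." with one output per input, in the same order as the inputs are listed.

Execution, op by op:
  22 -> 132 -> 132 -> 126 -> -126 -> -134
  -32 -> -192 -> 192 -> 186 -> -186 -> -194
  36 -> 216 -> 216 -> 210 -> -210 -> -218
  24 -> 144 -> 144 -> 138 -> -138 -> -146

-134; -194; -218; -146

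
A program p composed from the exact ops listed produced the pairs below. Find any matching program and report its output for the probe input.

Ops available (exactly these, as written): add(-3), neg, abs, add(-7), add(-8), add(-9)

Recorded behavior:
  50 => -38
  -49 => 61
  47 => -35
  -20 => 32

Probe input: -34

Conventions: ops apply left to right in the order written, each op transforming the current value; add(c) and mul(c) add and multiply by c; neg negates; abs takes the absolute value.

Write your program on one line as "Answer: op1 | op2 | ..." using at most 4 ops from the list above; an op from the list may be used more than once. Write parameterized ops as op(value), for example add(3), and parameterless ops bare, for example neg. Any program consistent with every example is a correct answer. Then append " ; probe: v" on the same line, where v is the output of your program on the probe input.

add(-3) | add(-9) | neg ; probe: 46

Check, running the answer program on each example:
  50 -> 47 -> 38 -> -38
  -49 -> -52 -> -61 -> 61
  47 -> 44 -> 35 -> -35
  -20 -> -23 -> -32 -> 32
  probe: -34 -> -37 -> -46 -> 46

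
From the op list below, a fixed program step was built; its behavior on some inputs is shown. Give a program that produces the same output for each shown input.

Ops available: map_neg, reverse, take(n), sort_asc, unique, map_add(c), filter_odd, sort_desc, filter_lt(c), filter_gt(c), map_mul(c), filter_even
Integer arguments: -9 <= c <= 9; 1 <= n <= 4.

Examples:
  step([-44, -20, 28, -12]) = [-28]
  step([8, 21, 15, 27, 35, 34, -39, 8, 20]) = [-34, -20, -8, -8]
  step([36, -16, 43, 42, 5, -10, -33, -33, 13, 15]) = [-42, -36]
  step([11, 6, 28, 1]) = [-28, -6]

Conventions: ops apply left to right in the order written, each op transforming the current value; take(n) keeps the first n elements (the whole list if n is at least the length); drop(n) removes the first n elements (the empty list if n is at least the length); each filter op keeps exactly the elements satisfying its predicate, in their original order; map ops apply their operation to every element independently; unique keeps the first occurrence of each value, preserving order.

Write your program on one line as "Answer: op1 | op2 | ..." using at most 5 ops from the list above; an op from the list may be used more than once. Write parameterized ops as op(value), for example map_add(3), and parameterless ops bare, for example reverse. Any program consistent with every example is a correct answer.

map_neg | filter_even | filter_lt(2) | sort_desc | reverse

Check, running the answer program on each example:
  [-44, -20, 28, -12] -> [44, 20, -28, 12] -> [44, 20, -28, 12] -> [-28] -> [-28] -> [-28]
  [8, 21, 15, 27, 35, 34, -39, 8, 20] -> [-8, -21, -15, -27, -35, -34, 39, -8, -20] -> [-8, -34, -8, -20] -> [-8, -34, -8, -20] -> [-8, -8, -20, -34] -> [-34, -20, -8, -8]
  [36, -16, 43, 42, 5, -10, -33, -33, 13, 15] -> [-36, 16, -43, -42, -5, 10, 33, 33, -13, -15] -> [-36, 16, -42, 10] -> [-36, -42] -> [-36, -42] -> [-42, -36]
  [11, 6, 28, 1] -> [-11, -6, -28, -1] -> [-6, -28] -> [-6, -28] -> [-6, -28] -> [-28, -6]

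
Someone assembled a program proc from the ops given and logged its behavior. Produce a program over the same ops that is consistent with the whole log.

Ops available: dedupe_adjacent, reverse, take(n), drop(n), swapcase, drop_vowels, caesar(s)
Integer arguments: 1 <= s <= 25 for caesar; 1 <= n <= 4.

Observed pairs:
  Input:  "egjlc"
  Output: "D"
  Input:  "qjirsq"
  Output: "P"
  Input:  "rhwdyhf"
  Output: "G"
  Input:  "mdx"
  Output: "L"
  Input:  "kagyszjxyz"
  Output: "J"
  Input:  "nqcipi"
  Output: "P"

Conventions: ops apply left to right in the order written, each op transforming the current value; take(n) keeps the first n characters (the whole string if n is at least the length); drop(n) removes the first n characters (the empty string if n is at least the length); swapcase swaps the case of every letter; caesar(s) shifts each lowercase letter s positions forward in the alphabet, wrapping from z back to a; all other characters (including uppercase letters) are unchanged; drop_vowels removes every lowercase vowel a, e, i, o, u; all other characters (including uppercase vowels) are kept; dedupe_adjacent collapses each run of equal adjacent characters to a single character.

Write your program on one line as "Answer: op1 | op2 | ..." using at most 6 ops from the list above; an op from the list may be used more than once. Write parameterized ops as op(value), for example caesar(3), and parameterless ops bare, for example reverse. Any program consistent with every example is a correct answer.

caesar(17) | drop_vowels | take(1) | caesar(8) | swapcase

Check, running the answer program on each example:
  "egjlc" -> "vxact" -> "vxct" -> "v" -> "d" -> "D"
  "qjirsq" -> "hazijh" -> "hzjh" -> "h" -> "p" -> "P"
  "rhwdyhf" -> "iynupyw" -> "ynpyw" -> "y" -> "g" -> "G"
  "mdx" -> "duo" -> "d" -> "d" -> "l" -> "L"
  "kagyszjxyz" -> "brxpjqaopq" -> "brxpjqpq" -> "b" -> "j" -> "J"
  "nqcipi" -> "ehtzgz" -> "htzgz" -> "h" -> "p" -> "P"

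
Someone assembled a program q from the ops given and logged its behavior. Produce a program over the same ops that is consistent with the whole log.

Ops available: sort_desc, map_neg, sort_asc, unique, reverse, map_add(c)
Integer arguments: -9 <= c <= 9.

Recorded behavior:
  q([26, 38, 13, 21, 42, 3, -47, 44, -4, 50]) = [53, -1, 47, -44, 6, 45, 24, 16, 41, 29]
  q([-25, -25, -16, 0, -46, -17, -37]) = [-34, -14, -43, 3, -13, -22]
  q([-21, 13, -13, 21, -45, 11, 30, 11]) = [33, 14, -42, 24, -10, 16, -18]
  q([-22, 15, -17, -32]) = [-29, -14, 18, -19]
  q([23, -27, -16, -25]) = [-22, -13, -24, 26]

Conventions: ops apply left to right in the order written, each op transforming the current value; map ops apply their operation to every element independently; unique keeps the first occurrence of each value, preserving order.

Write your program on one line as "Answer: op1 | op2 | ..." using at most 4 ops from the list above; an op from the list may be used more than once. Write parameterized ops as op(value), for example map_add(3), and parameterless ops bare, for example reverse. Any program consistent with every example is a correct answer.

unique | map_add(3) | reverse

Check, running the answer program on each example:
  [26, 38, 13, 21, 42, 3, -47, 44, -4, 50] -> [26, 38, 13, 21, 42, 3, -47, 44, -4, 50] -> [29, 41, 16, 24, 45, 6, -44, 47, -1, 53] -> [53, -1, 47, -44, 6, 45, 24, 16, 41, 29]
  [-25, -25, -16, 0, -46, -17, -37] -> [-25, -16, 0, -46, -17, -37] -> [-22, -13, 3, -43, -14, -34] -> [-34, -14, -43, 3, -13, -22]
  [-21, 13, -13, 21, -45, 11, 30, 11] -> [-21, 13, -13, 21, -45, 11, 30] -> [-18, 16, -10, 24, -42, 14, 33] -> [33, 14, -42, 24, -10, 16, -18]
  [-22, 15, -17, -32] -> [-22, 15, -17, -32] -> [-19, 18, -14, -29] -> [-29, -14, 18, -19]
  [23, -27, -16, -25] -> [23, -27, -16, -25] -> [26, -24, -13, -22] -> [-22, -13, -24, 26]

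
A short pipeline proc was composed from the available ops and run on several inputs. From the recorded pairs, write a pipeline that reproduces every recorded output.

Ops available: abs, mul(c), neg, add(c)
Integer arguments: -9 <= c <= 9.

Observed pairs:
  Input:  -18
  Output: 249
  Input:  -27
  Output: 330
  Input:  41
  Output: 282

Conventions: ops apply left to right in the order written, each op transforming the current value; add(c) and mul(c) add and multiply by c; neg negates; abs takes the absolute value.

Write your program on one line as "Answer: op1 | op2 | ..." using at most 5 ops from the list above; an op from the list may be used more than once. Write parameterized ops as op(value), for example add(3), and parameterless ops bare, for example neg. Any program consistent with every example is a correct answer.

add(-9) | mul(-9) | neg | add(-6) | abs

Check, running the answer program on each example:
  -18 -> -27 -> 243 -> -243 -> -249 -> 249
  -27 -> -36 -> 324 -> -324 -> -330 -> 330
  41 -> 32 -> -288 -> 288 -> 282 -> 282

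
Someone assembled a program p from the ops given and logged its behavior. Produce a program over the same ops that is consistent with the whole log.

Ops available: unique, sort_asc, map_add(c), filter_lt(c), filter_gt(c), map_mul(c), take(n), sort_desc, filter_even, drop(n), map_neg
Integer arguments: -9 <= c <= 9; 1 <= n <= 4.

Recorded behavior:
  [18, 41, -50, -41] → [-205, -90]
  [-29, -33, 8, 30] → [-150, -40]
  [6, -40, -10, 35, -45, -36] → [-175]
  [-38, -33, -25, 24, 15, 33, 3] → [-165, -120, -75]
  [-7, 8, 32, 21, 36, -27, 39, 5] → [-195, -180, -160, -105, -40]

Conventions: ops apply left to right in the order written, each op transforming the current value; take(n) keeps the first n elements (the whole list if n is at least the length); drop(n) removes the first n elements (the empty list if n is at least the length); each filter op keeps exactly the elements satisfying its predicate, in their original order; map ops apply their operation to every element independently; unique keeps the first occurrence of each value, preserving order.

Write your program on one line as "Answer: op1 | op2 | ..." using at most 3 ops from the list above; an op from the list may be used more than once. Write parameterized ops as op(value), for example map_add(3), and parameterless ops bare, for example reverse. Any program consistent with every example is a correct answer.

sort_desc | filter_gt(7) | map_mul(-5)

Check, running the answer program on each example:
  [18, 41, -50, -41] -> [41, 18, -41, -50] -> [41, 18] -> [-205, -90]
  [-29, -33, 8, 30] -> [30, 8, -29, -33] -> [30, 8] -> [-150, -40]
  [6, -40, -10, 35, -45, -36] -> [35, 6, -10, -36, -40, -45] -> [35] -> [-175]
  [-38, -33, -25, 24, 15, 33, 3] -> [33, 24, 15, 3, -25, -33, -38] -> [33, 24, 15] -> [-165, -120, -75]
  [-7, 8, 32, 21, 36, -27, 39, 5] -> [39, 36, 32, 21, 8, 5, -7, -27] -> [39, 36, 32, 21, 8] -> [-195, -180, -160, -105, -40]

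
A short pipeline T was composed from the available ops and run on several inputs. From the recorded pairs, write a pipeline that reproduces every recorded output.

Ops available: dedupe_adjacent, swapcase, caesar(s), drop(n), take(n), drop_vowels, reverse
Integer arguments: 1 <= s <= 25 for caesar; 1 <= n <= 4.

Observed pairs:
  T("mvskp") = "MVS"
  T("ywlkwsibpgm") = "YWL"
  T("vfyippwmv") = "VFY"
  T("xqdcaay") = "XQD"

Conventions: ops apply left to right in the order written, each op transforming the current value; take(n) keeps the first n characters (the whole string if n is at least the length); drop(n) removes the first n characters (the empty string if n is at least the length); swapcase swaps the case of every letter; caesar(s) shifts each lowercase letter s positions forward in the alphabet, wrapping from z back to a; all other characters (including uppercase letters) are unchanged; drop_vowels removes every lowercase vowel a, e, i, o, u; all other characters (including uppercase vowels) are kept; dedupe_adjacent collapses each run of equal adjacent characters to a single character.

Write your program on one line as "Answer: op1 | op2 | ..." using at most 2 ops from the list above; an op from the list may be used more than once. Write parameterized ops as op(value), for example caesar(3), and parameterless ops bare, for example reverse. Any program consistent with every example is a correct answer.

swapcase | take(3)

Check, running the answer program on each example:
  "mvskp" -> "MVSKP" -> "MVS"
  "ywlkwsibpgm" -> "YWLKWSIBPGM" -> "YWL"
  "vfyippwmv" -> "VFYIPPWMV" -> "VFY"
  "xqdcaay" -> "XQDCAAY" -> "XQD"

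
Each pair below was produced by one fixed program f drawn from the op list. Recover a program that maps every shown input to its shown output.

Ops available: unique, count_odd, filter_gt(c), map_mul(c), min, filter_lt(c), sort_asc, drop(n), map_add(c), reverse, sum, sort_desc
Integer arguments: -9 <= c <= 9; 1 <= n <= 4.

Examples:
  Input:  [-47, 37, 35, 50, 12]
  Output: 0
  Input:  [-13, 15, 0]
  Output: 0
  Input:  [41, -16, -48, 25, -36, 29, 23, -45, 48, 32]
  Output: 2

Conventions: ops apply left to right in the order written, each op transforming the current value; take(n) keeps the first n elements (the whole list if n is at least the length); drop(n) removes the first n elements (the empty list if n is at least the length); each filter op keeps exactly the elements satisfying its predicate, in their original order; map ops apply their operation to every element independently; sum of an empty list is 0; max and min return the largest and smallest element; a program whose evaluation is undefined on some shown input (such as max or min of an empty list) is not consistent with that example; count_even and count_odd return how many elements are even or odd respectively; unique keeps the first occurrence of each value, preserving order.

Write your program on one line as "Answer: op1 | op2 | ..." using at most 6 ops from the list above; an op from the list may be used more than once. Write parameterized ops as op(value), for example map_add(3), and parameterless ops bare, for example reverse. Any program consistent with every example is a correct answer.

drop(2) | map_add(1) | filter_gt(-8) | drop(3) | map_add(-2) | count_odd

Check, running the answer program on each example:
  [-47, 37, 35, 50, 12] -> [35, 50, 12] -> [36, 51, 13] -> [36, 51, 13] -> [] -> [] -> 0
  [-13, 15, 0] -> [0] -> [1] -> [1] -> [] -> [] -> 0
  [41, -16, -48, 25, -36, 29, 23, -45, 48, 32] -> [-48, 25, -36, 29, 23, -45, 48, 32] -> [-47, 26, -35, 30, 24, -44, 49, 33] -> [26, 30, 24, 49, 33] -> [49, 33] -> [47, 31] -> 2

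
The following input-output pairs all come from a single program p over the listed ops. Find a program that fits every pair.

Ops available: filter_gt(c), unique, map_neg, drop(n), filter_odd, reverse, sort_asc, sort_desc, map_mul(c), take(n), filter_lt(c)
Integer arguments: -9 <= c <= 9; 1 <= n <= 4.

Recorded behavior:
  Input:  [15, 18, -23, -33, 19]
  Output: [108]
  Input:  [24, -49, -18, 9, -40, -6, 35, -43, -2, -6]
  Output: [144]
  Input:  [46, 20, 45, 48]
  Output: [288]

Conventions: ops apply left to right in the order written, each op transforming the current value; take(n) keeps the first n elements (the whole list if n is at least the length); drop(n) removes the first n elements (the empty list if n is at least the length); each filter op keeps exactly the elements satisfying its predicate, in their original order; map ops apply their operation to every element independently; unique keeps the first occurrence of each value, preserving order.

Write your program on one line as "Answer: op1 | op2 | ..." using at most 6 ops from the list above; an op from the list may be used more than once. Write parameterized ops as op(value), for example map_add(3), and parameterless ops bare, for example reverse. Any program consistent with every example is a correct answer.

take(4) | sort_desc | take(1) | map_neg | map_mul(-6)

Check, running the answer program on each example:
  [15, 18, -23, -33, 19] -> [15, 18, -23, -33] -> [18, 15, -23, -33] -> [18] -> [-18] -> [108]
  [24, -49, -18, 9, -40, -6, 35, -43, -2, -6] -> [24, -49, -18, 9] -> [24, 9, -18, -49] -> [24] -> [-24] -> [144]
  [46, 20, 45, 48] -> [46, 20, 45, 48] -> [48, 46, 45, 20] -> [48] -> [-48] -> [288]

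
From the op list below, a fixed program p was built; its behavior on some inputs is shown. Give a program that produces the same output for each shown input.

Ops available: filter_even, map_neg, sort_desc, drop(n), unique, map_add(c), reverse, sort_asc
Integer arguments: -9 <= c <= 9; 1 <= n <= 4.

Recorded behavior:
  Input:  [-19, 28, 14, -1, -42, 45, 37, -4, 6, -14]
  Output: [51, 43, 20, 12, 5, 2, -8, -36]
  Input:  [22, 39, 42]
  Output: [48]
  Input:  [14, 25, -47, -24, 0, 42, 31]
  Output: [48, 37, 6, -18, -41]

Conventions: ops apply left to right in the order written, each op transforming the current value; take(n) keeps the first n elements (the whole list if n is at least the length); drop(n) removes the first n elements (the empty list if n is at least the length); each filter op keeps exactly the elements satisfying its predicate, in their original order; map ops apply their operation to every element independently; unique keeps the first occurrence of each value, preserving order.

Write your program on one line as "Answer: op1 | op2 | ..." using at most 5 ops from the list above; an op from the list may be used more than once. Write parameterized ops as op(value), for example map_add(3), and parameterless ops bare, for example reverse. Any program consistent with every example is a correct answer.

drop(2) | reverse | map_add(6) | sort_desc

Check, running the answer program on each example:
  [-19, 28, 14, -1, -42, 45, 37, -4, 6, -14] -> [14, -1, -42, 45, 37, -4, 6, -14] -> [-14, 6, -4, 37, 45, -42, -1, 14] -> [-8, 12, 2, 43, 51, -36, 5, 20] -> [51, 43, 20, 12, 5, 2, -8, -36]
  [22, 39, 42] -> [42] -> [42] -> [48] -> [48]
  [14, 25, -47, -24, 0, 42, 31] -> [-47, -24, 0, 42, 31] -> [31, 42, 0, -24, -47] -> [37, 48, 6, -18, -41] -> [48, 37, 6, -18, -41]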